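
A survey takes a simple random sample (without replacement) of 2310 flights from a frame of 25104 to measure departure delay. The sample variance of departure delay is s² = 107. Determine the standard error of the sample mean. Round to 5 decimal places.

Under SRS without replacement, Var(ȳ) = (1 − f)·s²/n with f = n/N = 2310/25104 = 0.09201721.
Var(ȳ) = (1 − 0.09201721)·107/2310 = 0.90798279·0.046320346 = 0.042058077.
SE(ȳ) = √(0.042058077) = 0.20508.

0.20508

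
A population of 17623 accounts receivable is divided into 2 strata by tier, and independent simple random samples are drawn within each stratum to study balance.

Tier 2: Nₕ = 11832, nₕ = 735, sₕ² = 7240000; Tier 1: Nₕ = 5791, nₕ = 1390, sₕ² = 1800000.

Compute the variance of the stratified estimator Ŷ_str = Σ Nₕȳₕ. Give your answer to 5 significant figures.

Var(Ŷ_str) = Σₕ Nₕ²(1 − fₕ)sₕ²/nₕ.
Tier 2: 11832²·(1 − 735/11832)·7240000/735 = 1.2933467 × 10^12.
Tier 1: 5791²·(1 − 1390/5791)·1800000/1390 = 3.3003701 × 10^10.
Sum = 1.3263504 × 10^12.

1.3264 × 10^12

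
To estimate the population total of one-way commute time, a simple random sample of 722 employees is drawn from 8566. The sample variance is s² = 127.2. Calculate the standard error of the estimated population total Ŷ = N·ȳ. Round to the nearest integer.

3441

Var(Ŷ) = N²·Var(ȳ) = N²·(1 − n/N)·s²/n.
f = 722/8566 = 0.08428671; Var(ȳ) = 0.91571329·127.2/722 = 0.16132788.
Var(Ŷ) = 8566² · 0.16132788 = 1.1837652 × 10^7.
SE(Ŷ) = √(1.1837652 × 10^7) = 3441.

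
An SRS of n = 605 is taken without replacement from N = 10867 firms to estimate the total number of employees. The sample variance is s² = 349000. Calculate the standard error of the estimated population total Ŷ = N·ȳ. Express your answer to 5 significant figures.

253630

Var(Ŷ) = N²·Var(ȳ) = N²·(1 − n/N)·s²/n.
f = 605/10867 = 0.05567314; Var(ȳ) = 0.94432686·349000/605 = 544.74392.
Var(Ŷ) = 10867² · 544.74392 = 6.432973 × 10^10.
SE(Ŷ) = √(6.432973 × 10^10) = 253630.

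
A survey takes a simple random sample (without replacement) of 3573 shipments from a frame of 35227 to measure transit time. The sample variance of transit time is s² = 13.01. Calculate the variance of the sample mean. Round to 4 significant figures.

Under SRS without replacement, Var(ȳ) = (1 − f)·s²/n with f = n/N = 3573/35227 = 0.10142788.
Var(ȳ) = (1 − 0.10142788)·13.01/3573 = 0.89857212·0.0036411979 = 0.0032718789.

0.003272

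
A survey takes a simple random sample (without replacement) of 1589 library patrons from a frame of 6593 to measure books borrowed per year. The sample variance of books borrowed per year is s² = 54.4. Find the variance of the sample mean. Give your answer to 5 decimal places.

0.02598

Under SRS without replacement, Var(ȳ) = (1 − f)·s²/n with f = n/N = 1589/6593 = 0.24101320.
Var(ȳ) = (1 − 0.24101320)·54.4/1589 = 0.75898680·0.034235368 = 0.025984193.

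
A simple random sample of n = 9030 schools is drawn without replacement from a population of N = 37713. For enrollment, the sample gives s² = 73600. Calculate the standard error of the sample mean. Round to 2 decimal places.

2.49

Under SRS without replacement, Var(ȳ) = (1 − f)·s²/n with f = n/N = 9030/37713 = 0.23943998.
Var(ȳ) = (1 − 0.23943998)·73600/9030 = 0.76056002·8.1506091 = 6.1990274.
SE(ȳ) = √(6.1990274) = 2.49.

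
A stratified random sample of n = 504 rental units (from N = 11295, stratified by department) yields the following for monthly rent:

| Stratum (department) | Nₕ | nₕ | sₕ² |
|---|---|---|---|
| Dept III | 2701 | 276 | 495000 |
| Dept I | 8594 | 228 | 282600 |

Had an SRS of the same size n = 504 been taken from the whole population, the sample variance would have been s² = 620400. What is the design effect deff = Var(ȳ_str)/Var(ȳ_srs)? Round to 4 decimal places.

Var(ȳ_str) = Σ Wₕ²(1−fₕ)sₕ²/nₕ with Wₕ = Nₕ/11295:
  Dept III: (2701/11295)²·(1−276/2701)·495000/276 = 92.078868
  Dept I: (8594/11295)²·(1−228/8594)·282600/228 = 698.51872
  → Var(ȳ_str) = 790.59759.
Var(ȳ_srs) = (1 − 504/11295)·620400/504 = 1176.0254.
deff = 790.59759 / 1176.0254 = 0.6723.

0.6723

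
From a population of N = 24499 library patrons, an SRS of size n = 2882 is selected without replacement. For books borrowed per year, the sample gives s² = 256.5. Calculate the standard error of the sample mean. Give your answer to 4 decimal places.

Under SRS without replacement, Var(ȳ) = (1 − f)·s²/n with f = n/N = 2882/24499 = 0.11763745.
Var(ȳ) = (1 − 0.11763745)·256.5/2882 = 0.88236255·0.089000694 = 0.078530879.
SE(ȳ) = √(0.078530879) = 0.2802.

0.2802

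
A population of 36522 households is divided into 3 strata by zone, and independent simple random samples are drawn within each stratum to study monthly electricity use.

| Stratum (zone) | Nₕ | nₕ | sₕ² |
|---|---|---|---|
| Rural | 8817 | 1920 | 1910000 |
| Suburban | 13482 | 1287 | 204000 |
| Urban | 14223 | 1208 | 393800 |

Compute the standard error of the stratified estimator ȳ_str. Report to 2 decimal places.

10.49

Var(ȳ_str) = Σₕ Wₕ²(1 − fₕ)sₕ²/nₕ with Wₕ = Nₕ/N, N = 36522.
Rural: Wₕ = 0.24141613; term = 0.24141613²·(1 − 0.21776114)·1910000/1920 = 45.3528.
Suburban: Wₕ = 0.36914736; term = 0.36914736²·(1 − 0.09546061)·204000/1287 = 19.537934.
Urban: Wₕ = 0.38943650; term = 0.38943650²·(1 − 0.08493286)·393800/1208 = 45.241298.
Sum = 110.13203.
SE = √(110.13203) = 10.49.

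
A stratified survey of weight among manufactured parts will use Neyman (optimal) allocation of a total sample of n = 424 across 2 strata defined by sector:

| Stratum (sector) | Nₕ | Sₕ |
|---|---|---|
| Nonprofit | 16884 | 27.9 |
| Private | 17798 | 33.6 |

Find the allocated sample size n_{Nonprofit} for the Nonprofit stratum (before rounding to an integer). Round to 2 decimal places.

Neyman allocation: nₕ = n·NₕSₕ / Σⱼ NⱼSⱼ.
Σ NⱼSⱼ = 16884·27.9 + 17798·33.6 = 1.0690764 × 10^6.
n_{Nonprofit} = 424·16884·27.9 / (1.0690764 × 10^6) = 186.83.

186.83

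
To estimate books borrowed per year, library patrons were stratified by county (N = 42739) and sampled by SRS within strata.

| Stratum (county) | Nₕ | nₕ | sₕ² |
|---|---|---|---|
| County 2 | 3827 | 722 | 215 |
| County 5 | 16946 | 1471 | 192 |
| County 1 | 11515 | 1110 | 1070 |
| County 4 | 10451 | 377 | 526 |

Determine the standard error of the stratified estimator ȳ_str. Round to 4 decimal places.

0.4054

Var(ȳ_str) = Σₕ Wₕ²(1 − fₕ)sₕ²/nₕ with Wₕ = Nₕ/N, N = 42739.
County 2: Wₕ = 0.08954351; term = 0.08954351²·(1 − 0.18865952)·215/722 = 0.0019371918.
County 5: Wₕ = 0.39649968; term = 0.39649968²·(1 − 0.08680515)·192/1471 = 0.018738624.
County 1: Wₕ = 0.26942605; term = 0.26942605²·(1 − 0.09639601)·1070/1110 = 0.063229262.
County 4: Wₕ = 0.24453076; term = 0.24453076²·(1 − 0.03607310)·526/377 = 0.080418409.
Sum = 0.16432349.
SE = √(0.16432349) = 0.4054.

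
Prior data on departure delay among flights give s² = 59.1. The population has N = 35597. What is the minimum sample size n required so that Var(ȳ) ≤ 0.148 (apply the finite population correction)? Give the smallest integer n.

Without fpc, n₀ = s²/D = 59.1/0.148 = 399.3243.
With fpc, (1 − n/N)·s²/n ≤ D requires n ≥ n₀/(1 + n₀/N) = 399.3243/(1 + 399.3243/35597) = 394.8944.
Rounding up, n = 395.

395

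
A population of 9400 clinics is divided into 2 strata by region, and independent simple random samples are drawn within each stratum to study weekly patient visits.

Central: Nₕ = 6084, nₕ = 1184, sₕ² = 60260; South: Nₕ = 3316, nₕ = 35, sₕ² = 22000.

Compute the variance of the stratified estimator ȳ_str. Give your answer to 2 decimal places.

94.57

Var(ȳ_str) = Σₕ Wₕ²(1 − fₕ)sₕ²/nₕ with Wₕ = Nₕ/N, N = 9400.
Central: Wₕ = 0.64723404; term = 0.64723404²·(1 − 0.19460881)·60260/1184 = 17.171451.
South: Wₕ = 0.35276596; term = 0.35276596²·(1 − 0.01055489)·22000/35 = 77.396208.
Sum = 94.567659.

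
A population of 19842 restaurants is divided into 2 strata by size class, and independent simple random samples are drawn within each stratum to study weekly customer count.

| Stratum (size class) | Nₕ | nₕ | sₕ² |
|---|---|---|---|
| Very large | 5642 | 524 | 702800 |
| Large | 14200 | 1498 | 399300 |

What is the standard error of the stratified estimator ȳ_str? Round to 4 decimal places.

Var(ȳ_str) = Σₕ Wₕ²(1 − fₕ)sₕ²/nₕ with Wₕ = Nₕ/N, N = 19842.
Very large: Wₕ = 0.28434634; term = 0.28434634²·(1 − 0.09287487)·702800/524 = 98.370061.
Large: Wₕ = 0.71565366; term = 0.71565366²·(1 − 0.10549296)·399300/1498 = 122.11726.
Sum = 220.48732.
SE = √(220.48732) = 14.8488.

14.8488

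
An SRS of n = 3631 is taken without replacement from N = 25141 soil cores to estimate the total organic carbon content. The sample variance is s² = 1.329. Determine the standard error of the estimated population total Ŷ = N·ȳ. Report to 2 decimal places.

Var(Ŷ) = N²·Var(ȳ) = N²·(1 − n/N)·s²/n.
f = 3631/25141 = 0.14442544; Var(ȳ) = 0.85557456·1.329/3631 = 3.1315301 × 10^-4.
Var(Ŷ) = 25141² · (3.1315301 × 10^-4) = 197934.59.
SE(Ŷ) = √(197934.59) = 444.90.

444.90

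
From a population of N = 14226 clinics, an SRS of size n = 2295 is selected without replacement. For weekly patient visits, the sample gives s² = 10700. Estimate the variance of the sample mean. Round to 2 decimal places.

3.91

Under SRS without replacement, Var(ȳ) = (1 − f)·s²/n with f = n/N = 2295/14226 = 0.16132434.
Var(ȳ) = (1 − 0.16132434)·10700/2295 = 0.83867566·4.6623094 = 3.9101654.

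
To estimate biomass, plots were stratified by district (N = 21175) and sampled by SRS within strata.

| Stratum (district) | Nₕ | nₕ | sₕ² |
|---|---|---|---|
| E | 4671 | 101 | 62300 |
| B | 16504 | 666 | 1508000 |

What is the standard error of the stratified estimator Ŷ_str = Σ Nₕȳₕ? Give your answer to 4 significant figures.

Var(Ŷ_str) = Σₕ Nₕ²(1 − fₕ)sₕ²/nₕ.
E: 4671²·(1 − 101/4671)·62300/101 = 1.3167179 × 10^10.
B: 16504²·(1 − 666/16504)·1508000/666 = 5.9185683 × 10^11.
Sum = 6.0502401 × 10^11.
SE = √(6.0502401 × 10^11) = 777800.

777800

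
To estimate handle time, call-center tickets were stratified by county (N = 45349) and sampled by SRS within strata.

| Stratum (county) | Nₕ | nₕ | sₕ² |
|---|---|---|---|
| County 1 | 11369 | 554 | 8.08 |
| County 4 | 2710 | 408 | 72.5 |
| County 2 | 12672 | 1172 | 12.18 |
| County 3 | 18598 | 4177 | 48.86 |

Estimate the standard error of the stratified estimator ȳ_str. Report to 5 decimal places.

0.06060

Var(ȳ_str) = Σₕ Wₕ²(1 − fₕ)sₕ²/nₕ with Wₕ = Nₕ/N, N = 45349.
County 1: Wₕ = 0.25070013; term = 0.25070013²·(1 − 0.04872900)·8.08/554 = 8.7199693 × 10^-4.
County 4: Wₕ = 0.05975876; term = 0.05975876²·(1 − 0.15055351)·72.5/408 = 5.3903507 × 10^-4.
County 2: Wₕ = 0.27943284; term = 0.27943284²·(1 − 0.09248737)·12.18/1172 = 7.3642284 × 10^-4.
County 3: Wₕ = 0.41010827; term = 0.41010827²·(1 − 0.22459404)·48.86/4177 = 0.0015255104.
Sum = 0.0036729652.
SE = √(0.0036729652) = 0.06060.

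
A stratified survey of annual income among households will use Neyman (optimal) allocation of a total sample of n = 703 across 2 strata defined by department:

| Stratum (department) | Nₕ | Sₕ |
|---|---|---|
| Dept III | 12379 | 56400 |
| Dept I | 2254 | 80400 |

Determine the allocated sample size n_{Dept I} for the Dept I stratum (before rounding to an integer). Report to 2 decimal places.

Neyman allocation: nₕ = n·NₕSₕ / Σⱼ NⱼSⱼ.
Σ NⱼSⱼ = 12379·56400 + 2254·80400 = 8.793972 × 10^8.
n_{Dept I} = 703·2254·80400 / (8.793972 × 10^8) = 144.87.

144.87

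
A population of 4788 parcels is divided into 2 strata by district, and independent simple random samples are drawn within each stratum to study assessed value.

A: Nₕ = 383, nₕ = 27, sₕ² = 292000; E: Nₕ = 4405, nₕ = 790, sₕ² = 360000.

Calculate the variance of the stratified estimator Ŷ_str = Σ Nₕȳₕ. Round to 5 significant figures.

Var(Ŷ_str) = Σₕ Nₕ²(1 − fₕ)sₕ²/nₕ.
A: 383²·(1 − 27/383)·292000/27 = 1.4745784 × 10^9.
E: 4405²·(1 − 790/4405)·360000/790 = 7.2565405 × 10^9.
Sum = 8.7311189 × 10^9.

8.7311 × 10^9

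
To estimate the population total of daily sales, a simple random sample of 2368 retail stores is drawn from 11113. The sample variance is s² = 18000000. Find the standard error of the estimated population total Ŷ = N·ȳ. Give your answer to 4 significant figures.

Var(Ŷ) = N²·Var(ȳ) = N²·(1 − n/N)·s²/n.
f = 2368/11113 = 0.21308378; Var(ȳ) = 0.78691622·18000000/2368 = 5981.6267.
Var(Ŷ) = 11113² · 5981.6267 = 7.3872353 × 10^11.
SE(Ŷ) = √(7.3872353 × 10^11) = 859500.

859500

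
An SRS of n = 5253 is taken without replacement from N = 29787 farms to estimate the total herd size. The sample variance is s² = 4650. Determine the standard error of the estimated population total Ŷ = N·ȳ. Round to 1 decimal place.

Var(Ŷ) = N²·Var(ȳ) = N²·(1 − n/N)·s²/n.
f = 5253/29787 = 0.17635210; Var(ȳ) = 0.82364790·4650/5253 = 0.72910008.
Var(Ŷ) = 29787² · 0.72910008 = 6.4690525 × 10^8.
SE(Ŷ) = √(6.4690525 × 10^8) = 25434.3.

25434.3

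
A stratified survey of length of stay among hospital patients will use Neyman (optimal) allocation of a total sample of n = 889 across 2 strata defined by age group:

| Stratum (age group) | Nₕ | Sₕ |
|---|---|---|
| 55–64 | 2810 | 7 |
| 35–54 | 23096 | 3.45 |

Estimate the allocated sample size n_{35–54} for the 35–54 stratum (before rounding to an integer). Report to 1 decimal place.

713.0

Neyman allocation: nₕ = n·NₕSₕ / Σⱼ NⱼSⱼ.
Σ NⱼSⱼ = 2810·7 + 23096·3.45 = 99351.2.
n_{35–54} = 889·23096·3.45 / 99351.2 = 713.0.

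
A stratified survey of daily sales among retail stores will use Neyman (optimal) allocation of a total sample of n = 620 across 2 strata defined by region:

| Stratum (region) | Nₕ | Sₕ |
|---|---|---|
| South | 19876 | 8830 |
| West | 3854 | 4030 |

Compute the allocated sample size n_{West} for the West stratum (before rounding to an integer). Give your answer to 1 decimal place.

Neyman allocation: nₕ = n·NₕSₕ / Σⱼ NⱼSⱼ.
Σ NⱼSⱼ = 19876·8830 + 3854·4030 = 1.910367 × 10^8.
n_{West} = 620·3854·4030 / (1.910367 × 10^8) = 50.4.

50.4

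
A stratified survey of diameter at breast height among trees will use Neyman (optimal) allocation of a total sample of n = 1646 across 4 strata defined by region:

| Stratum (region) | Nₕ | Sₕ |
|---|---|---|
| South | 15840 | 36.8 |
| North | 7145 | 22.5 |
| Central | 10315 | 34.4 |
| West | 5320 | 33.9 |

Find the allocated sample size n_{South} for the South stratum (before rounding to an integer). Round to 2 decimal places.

Neyman allocation: nₕ = n·NₕSₕ / Σⱼ NⱼSⱼ.
Σ NⱼSⱼ = 15840·36.8 + 7145·22.5 + 10315·34.4 + 5320·33.9 = 1.2788585 × 10^6.
n_{South} = 1646·15840·36.8 / (1.2788585 × 10^6) = 750.26.

750.26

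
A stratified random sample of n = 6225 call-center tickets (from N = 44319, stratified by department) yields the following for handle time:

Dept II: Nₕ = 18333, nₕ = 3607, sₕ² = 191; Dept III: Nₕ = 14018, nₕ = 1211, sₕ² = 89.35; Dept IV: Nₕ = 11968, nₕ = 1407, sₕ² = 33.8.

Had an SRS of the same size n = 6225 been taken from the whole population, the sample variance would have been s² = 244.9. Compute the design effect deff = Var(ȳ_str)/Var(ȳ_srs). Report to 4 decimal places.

0.4604

Var(ȳ_str) = Σ Wₕ²(1−fₕ)sₕ²/nₕ with Wₕ = Nₕ/44319:
  Dept II: (18333/44319)²·(1−3607/18333)·191/3607 = 0.007278228
  Dept III: (14018/44319)²·(1−1211/14018)·89.35/1211 = 0.006743789
  Dept IV: (11968/44319)²·(1−1407/11968)·33.8/1407 = 0.001545857
  → Var(ȳ_str) = 0.015567874.
Var(ȳ_srs) = (1 − 6225/44319)·244.9/6225 = 0.033815519.
deff = 0.015567874 / 0.033815519 = 0.4604.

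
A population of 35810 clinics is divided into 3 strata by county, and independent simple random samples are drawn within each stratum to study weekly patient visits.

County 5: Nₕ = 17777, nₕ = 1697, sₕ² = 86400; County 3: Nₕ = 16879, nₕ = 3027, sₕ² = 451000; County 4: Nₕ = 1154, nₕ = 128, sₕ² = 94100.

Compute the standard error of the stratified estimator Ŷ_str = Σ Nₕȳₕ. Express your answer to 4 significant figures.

Var(Ŷ_str) = Σₕ Nₕ²(1 − fₕ)sₕ²/nₕ.
County 5: 17777²·(1 − 1697/17777)·86400/1697 = 1.45538 × 10^10.
County 3: 16879²·(1 − 3027/16879)·451000/3027 = 3.4835602 × 10^10.
County 4: 1154²·(1 − 128/1154)·94100/128 = 8.7042794 × 10^8.
Sum = 5.025983 × 10^10.
SE = √(5.025983 × 10^10) = 224200.

224200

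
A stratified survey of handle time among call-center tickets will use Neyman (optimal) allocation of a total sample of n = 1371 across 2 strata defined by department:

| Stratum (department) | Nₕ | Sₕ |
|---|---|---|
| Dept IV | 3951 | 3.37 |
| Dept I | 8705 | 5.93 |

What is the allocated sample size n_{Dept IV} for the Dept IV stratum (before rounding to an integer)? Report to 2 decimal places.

281.12

Neyman allocation: nₕ = n·NₕSₕ / Σⱼ NⱼSⱼ.
Σ NⱼSⱼ = 3951·3.37 + 8705·5.93 = 64935.52.
n_{Dept IV} = 1371·3951·3.37 / 64935.52 = 281.12.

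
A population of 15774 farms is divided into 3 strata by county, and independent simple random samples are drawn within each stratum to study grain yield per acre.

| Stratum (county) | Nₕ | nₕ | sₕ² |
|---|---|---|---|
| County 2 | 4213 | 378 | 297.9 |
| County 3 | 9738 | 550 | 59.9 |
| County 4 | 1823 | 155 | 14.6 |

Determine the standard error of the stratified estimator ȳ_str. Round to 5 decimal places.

0.30247

Var(ȳ_str) = Σₕ Wₕ²(1 − fₕ)sₕ²/nₕ with Wₕ = Nₕ/N, N = 15774.
County 2: Wₕ = 0.26708508; term = 0.26708508²·(1 − 0.08972229)·297.9/378 = 0.051174294.
County 3: Wₕ = 0.61734500; term = 0.61734500²·(1 − 0.05647977)·59.9/550 = 0.039162573.
County 4: Wₕ = 0.11556993; term = 0.11556993²·(1 − 0.08502468)·14.6/155 = 0.0011511189.
Sum = 0.091487986.
SE = √(0.091487986) = 0.30247.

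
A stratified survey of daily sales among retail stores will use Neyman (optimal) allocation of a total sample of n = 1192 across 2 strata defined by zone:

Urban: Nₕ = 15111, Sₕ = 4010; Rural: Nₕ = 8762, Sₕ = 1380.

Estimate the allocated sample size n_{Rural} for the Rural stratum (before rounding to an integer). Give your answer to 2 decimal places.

198.29

Neyman allocation: nₕ = n·NₕSₕ / Σⱼ NⱼSⱼ.
Σ NⱼSⱼ = 15111·4010 + 8762·1380 = 7.268667 × 10^7.
n_{Rural} = 1192·8762·1380 / (7.268667 × 10^7) = 198.29.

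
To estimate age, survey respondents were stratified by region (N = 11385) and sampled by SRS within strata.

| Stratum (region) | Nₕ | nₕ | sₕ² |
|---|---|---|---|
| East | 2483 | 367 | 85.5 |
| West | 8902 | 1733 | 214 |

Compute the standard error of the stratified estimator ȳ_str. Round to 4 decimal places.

0.2650

Var(ȳ_str) = Σₕ Wₕ²(1 − fₕ)sₕ²/nₕ with Wₕ = Nₕ/N, N = 11385.
East: Wₕ = 0.21809398; term = 0.21809398²·(1 − 0.14780507)·85.5/367 = 0.009443356.
West: Wₕ = 0.78190602; term = 0.78190602²·(1 − 0.19467535)·214/1733 = 0.060798842.
Sum = 0.070242198.
SE = √(0.070242198) = 0.2650.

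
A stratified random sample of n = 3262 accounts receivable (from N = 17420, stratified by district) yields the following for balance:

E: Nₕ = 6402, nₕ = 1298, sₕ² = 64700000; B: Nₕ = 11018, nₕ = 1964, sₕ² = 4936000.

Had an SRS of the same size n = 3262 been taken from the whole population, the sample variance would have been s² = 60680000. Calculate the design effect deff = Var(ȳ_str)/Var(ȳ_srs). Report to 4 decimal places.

0.4097

Var(ȳ_str) = Σ Wₕ²(1−fₕ)sₕ²/nₕ with Wₕ = Nₕ/17420:
  E: (6402/17420)²·(1−1298/6402)·64700000/1298 = 5367.3464
  B: (11018/17420)²·(1−1964/11018)·4936000/1964 = 826.19131
  → Var(ȳ_str) = 6193.5377.
Var(ȳ_srs) = (1 − 3262/17420)·60680000/3262 = 15118.732.
deff = 6193.5377 / 15118.732 = 0.4097.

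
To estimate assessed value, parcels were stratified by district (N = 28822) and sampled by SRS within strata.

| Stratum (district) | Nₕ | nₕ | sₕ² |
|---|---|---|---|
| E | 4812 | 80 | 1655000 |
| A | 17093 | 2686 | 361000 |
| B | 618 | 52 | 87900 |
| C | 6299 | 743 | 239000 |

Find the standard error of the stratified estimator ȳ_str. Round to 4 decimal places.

24.9232

Var(ȳ_str) = Σₕ Wₕ²(1 − fₕ)sₕ²/nₕ with Wₕ = Nₕ/N, N = 28822.
E: Wₕ = 0.16695580; term = 0.16695580²·(1 − 0.01662510)·1655000/80 = 567.06147.
A: Wₕ = 0.59305392; term = 0.59305392²·(1 − 0.15714035)·361000/2686 = 39.842338.
B: Wₕ = 0.02144195; term = 0.02144195²·(1 − 0.08414239)·87900/52 = 0.71177415.
C: Wₕ = 0.21854833; term = 0.21854833²·(1 − 0.11795523)·239000/743 = 13.551729.
Sum = 621.16731.
SE = √(621.16731) = 24.9232.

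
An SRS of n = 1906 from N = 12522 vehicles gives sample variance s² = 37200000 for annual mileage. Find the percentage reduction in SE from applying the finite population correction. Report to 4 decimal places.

f = n/N = 1906/12522 = 0.15221211.
SE_no-fpc = √(s²/n) = 139.70438; SE_fpc = √((1−f)s²/n) = 128.63336.
Ratio = √(1−f) = 0.92075398. Reduction = 100·(1 − 0.92075398) = 7.9246%.

7.9246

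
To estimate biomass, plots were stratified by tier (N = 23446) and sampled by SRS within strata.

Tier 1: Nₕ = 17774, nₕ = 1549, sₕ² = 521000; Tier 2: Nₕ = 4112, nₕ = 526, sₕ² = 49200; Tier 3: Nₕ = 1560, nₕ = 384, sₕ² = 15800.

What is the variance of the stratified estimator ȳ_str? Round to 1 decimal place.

Var(ȳ_str) = Σₕ Wₕ²(1 − fₕ)sₕ²/nₕ with Wₕ = Nₕ/N, N = 23446.
Tier 1: Wₕ = 0.75808240; term = 0.75808240²·(1 − 0.08714977)·521000/1549 = 176.44878.
Tier 2: Wₕ = 0.17538173; term = 0.17538173²·(1 − 0.12791829)·49200/526 = 2.5090264.
Tier 3: Wₕ = 0.06653587; term = 0.06653587²·(1 − 0.24615385)·15800/384 = 0.13731572.
Sum = 179.09512.

179.1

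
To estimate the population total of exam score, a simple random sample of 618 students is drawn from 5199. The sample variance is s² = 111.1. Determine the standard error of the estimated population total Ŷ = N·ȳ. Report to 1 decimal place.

Var(Ŷ) = N²·Var(ȳ) = N²·(1 − n/N)·s²/n.
f = 618/5199 = 0.11886901; Var(ȳ) = 0.88113099·111.1/618 = 0.15840397.
Var(Ŷ) = 5199² · 0.15840397 = 4.2815961 × 10^6.
SE(Ŷ) = √(4.2815961 × 10^6) = 2069.2.

2069.2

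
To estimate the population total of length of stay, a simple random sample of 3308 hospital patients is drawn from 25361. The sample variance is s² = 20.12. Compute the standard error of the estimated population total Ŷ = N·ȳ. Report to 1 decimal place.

1844.4

Var(Ŷ) = N²·Var(ȳ) = N²·(1 − n/N)·s²/n.
f = 3308/25361 = 0.13043650; Var(ȳ) = 0.86956350·20.12/3308 = 0.0052888808.
Var(Ŷ) = 25361² · 0.0052888808 = 3.4017041 × 10^6.
SE(Ŷ) = √(3.4017041 × 10^6) = 1844.4.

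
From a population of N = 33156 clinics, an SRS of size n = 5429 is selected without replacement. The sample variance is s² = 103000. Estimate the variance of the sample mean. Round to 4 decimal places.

15.8657

Under SRS without replacement, Var(ȳ) = (1 − f)·s²/n with f = n/N = 5429/33156 = 0.16374110.
Var(ȳ) = (1 − 0.16374110)·103000/5429 = 0.83625890·18.972186 = 15.86566.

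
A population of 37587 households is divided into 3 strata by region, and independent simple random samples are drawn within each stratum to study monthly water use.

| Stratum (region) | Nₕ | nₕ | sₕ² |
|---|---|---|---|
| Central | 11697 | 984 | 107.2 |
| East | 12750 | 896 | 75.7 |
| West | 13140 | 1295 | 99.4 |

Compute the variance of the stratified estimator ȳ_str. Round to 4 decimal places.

Var(ȳ_str) = Σₕ Wₕ²(1 − fₕ)sₕ²/nₕ with Wₕ = Nₕ/N, N = 37587.
Central: Wₕ = 0.31119802; term = 0.31119802²·(1 − 0.08412413)·107.2/984 = 0.0096629549.
East: Wₕ = 0.33921303; term = 0.33921303²·(1 − 0.07027451)·75.7/896 = 0.0090383187.
West: Wₕ = 0.34958895; term = 0.34958895²·(1 − 0.09855403)·99.4/1295 = 0.0084561313.
Sum = 0.027157405.

0.0272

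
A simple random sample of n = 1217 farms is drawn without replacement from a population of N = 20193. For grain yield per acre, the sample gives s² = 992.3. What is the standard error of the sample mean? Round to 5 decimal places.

0.87534

Under SRS without replacement, Var(ȳ) = (1 − f)·s²/n with f = n/N = 1217/20193 = 0.06026841.
Var(ȳ) = (1 − 0.06026841)·992.3/1217 = 0.93973159·0.81536565 = 0.76622486.
SE(ȳ) = √(0.76622486) = 0.87534.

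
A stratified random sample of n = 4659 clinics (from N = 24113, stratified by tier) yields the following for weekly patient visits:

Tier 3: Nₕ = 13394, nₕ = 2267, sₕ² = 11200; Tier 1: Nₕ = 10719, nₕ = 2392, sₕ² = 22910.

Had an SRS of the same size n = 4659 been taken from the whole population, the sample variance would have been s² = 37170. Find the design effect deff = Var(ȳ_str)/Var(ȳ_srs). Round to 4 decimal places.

Var(ȳ_str) = Σ Wₕ²(1−fₕ)sₕ²/nₕ with Wₕ = Nₕ/24113:
  Tier 3: (13394/24113)²·(1−2267/13394)·11200/2267 = 1.266346
  Tier 1: (10719/24113)²·(1−2392/10719)·22910/2392 = 1.4702942
  → Var(ȳ_str) = 2.7366402.
Var(ȳ_srs) = (1 − 4659/24113)·37170/4659 = 6.4366147.
deff = 2.7366402 / 6.4366147 = 0.4252.

0.4252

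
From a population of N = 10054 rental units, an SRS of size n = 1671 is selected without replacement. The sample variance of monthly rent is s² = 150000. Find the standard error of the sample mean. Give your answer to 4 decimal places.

8.6514

Under SRS without replacement, Var(ȳ) = (1 − f)·s²/n with f = n/N = 1671/10054 = 0.16620251.
Var(ȳ) = (1 − 0.16620251)·150000/1671 = 0.83379749·89.766607 = 74.847172.
SE(ȳ) = √(74.847172) = 8.6514.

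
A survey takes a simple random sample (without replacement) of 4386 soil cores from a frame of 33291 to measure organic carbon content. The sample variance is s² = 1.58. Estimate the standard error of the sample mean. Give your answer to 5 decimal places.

Under SRS without replacement, Var(ȳ) = (1 − f)·s²/n with f = n/N = 4386/33291 = 0.13174732.
Var(ȳ) = (1 − 0.13174732)·1.58/4386 = 0.86825268·3.6023712 × 10^-4 = 3.1277684 × 10^-4.
SE(ȳ) = √(3.1277684 × 10^-4) = 0.01769.

0.01769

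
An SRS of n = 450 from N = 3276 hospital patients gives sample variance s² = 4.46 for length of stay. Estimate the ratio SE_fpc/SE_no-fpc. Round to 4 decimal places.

0.9288

f = n/N = 450/3276 = 0.13736264.
SE_no-fpc = √(s²/n) = 0.099554563; SE_fpc = √((1−f)s²/n) = 0.092464559.
Ratio = √(1−f) = 0.92878273.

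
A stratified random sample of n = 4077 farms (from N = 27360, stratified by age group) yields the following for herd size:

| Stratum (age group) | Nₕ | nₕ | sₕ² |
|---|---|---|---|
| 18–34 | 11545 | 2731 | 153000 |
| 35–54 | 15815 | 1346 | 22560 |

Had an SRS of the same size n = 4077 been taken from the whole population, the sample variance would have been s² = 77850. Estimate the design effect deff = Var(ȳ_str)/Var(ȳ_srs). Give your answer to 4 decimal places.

Var(ȳ_str) = Σ Wₕ²(1−fₕ)sₕ²/nₕ with Wₕ = Nₕ/27360:
  18–34: (11545/27360)²·(1−2731/11545)·153000/2731 = 7.6156071
  35–54: (15815/27360)²·(1−1346/15815)·22560/1346 = 5.1235333
  → Var(ȳ_str) = 12.73914.
Var(ȳ_srs) = (1 − 4077/27360)·77850/4077 = 16.249528.
deff = 12.73914 / 16.249528 = 0.7840.

0.7840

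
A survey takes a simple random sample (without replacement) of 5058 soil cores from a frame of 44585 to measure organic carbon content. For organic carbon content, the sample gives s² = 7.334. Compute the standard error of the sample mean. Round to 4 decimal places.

0.0359

Under SRS without replacement, Var(ȳ) = (1 − f)·s²/n with f = n/N = 5058/44585 = 0.11344623.
Var(ȳ) = (1 − 0.11344623)·7.334/5058 = 0.88655377·0.0014499802 = 0.0012854854.
SE(ȳ) = √(0.0012854854) = 0.0359.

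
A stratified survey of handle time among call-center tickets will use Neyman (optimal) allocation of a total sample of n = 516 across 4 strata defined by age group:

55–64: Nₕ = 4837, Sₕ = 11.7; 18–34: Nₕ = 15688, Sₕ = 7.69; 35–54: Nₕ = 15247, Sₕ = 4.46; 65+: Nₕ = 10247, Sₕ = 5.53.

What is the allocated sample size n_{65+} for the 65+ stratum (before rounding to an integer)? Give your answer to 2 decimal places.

96.85

Neyman allocation: nₕ = n·NₕSₕ / Σⱼ NⱼSⱼ.
Σ NⱼSⱼ = 4837·11.7 + 15688·7.69 + 15247·4.46 + 10247·5.53 = 301901.15.
n_{65+} = 516·10247·5.53 / 301901.15 = 96.85.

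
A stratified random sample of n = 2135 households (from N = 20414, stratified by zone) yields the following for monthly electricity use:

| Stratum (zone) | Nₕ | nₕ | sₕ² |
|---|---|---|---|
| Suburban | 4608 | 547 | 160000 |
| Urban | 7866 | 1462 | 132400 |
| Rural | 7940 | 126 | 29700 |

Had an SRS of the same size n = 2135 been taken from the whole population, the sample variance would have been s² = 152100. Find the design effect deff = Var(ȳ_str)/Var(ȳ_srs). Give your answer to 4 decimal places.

Var(ȳ_str) = Σ Wₕ²(1−fₕ)sₕ²/nₕ with Wₕ = Nₕ/20414:
  Suburban: (4608/20414)²·(1−547/4608)·160000/547 = 13.134753
  Urban: (7866/20414)²·(1−1462/7866)·132400/1462 = 10.946862
  Rural: (7940/20414)²·(1−126/7940)·29700/126 = 35.09325
  → Var(ȳ_str) = 59.174865.
Var(ȳ_srs) = (1 − 2135/20414)·152100/2135 = 63.790449.
deff = 59.174865 / 63.790449 = 0.9276.

0.9276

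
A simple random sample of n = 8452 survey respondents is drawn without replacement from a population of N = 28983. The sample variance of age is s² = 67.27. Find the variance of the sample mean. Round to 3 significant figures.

0.00564

Under SRS without replacement, Var(ȳ) = (1 − f)·s²/n with f = n/N = 8452/28983 = 0.29161923.
Var(ȳ) = (1 − 0.29161923)·67.27/8452 = 0.70838077·0.0079590629 = 0.0056380472.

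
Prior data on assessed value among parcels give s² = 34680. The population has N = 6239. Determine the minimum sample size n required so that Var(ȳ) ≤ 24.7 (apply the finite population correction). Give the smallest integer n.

Without fpc, n₀ = s²/D = 34680/24.7 = 1404.0486.
With fpc, (1 − n/N)·s²/n ≤ D requires n ≥ n₀/(1 + n₀/N) = 1404.0486/(1 + 1404.0486/6239) = 1146.1211.
Rounding up, n = 1147.

1147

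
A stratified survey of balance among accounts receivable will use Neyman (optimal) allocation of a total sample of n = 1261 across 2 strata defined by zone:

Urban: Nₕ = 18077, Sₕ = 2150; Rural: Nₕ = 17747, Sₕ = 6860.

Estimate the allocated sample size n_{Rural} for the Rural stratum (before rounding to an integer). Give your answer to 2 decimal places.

Neyman allocation: nₕ = n·NₕSₕ / Σⱼ NⱼSⱼ.
Σ NⱼSⱼ = 18077·2150 + 17747·6860 = 1.6060997 × 10^8.
n_{Rural} = 1261·17747·6860 / (1.6060997 × 10^8) = 955.85.

955.85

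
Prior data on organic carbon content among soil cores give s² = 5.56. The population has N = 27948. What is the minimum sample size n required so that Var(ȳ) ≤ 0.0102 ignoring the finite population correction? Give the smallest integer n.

Without fpc, n₀ = s²/D = 5.56/0.0102 = 545.0980.
Rounding up, n = 546.

546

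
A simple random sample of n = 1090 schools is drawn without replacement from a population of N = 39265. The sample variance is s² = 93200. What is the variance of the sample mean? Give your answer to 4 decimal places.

83.1310

Under SRS without replacement, Var(ȳ) = (1 − f)·s²/n with f = n/N = 1090/39265 = 0.02776009.
Var(ȳ) = (1 − 0.02776009)·93200/1090 = 0.97223991·85.504587 = 83.130972.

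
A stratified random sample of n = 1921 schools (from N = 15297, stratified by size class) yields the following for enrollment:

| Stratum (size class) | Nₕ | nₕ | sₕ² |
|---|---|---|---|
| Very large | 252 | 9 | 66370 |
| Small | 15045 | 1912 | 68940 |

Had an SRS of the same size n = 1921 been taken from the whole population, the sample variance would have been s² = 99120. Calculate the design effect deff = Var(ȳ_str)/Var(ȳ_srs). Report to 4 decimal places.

0.7176

Var(ȳ_str) = Σ Wₕ²(1−fₕ)sₕ²/nₕ with Wₕ = Nₕ/15297:
  Very large: (252/15297)²·(1−9/252)·66370/9 = 1.9298502
  Small: (15045/15297)²·(1−1912/15045)·68940/1912 = 30.445772
  → Var(ȳ_str) = 32.375622.
Var(ȳ_srs) = (1 − 1921/15297)·99120/1921 = 45.118424.
deff = 32.375622 / 45.118424 = 0.7176.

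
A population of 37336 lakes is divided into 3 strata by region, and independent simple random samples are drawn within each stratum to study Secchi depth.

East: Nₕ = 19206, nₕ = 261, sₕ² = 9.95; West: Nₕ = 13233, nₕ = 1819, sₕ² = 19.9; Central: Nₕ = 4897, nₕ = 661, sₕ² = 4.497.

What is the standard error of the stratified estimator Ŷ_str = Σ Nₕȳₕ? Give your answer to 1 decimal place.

Var(Ŷ_str) = Σₕ Nₕ²(1 − fₕ)sₕ²/nₕ.
East: 19206²·(1 − 261/19206)·9.95/261 = 1.3871202 × 10^7.
West: 13233²·(1 − 1819/13233)·19.9/1819 = 1.6524052 × 10^6.
Central: 4897²·(1 − 661/4897)·4.497/661 = 141126.15.
Sum = 1.5664733 × 10^7.
SE = √(1.5664733 × 10^7) = 3957.9.

3957.9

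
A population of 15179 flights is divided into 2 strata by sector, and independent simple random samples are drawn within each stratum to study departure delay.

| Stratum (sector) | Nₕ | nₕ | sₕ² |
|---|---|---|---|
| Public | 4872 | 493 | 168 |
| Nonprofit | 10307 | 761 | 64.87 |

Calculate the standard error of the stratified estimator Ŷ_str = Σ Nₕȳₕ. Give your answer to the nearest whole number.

Var(Ŷ_str) = Σₕ Nₕ²(1 − fₕ)sₕ²/nₕ.
Public: 4872²·(1 − 493/4872)·168/493 = 7.2701704 × 10^6.
Nonprofit: 10307²·(1 − 761/10307)·64.87/761 = 8.3871217 × 10^6.
Sum = 1.5657292 × 10^7.
SE = √(1.5657292 × 10^7) = 3957.

3957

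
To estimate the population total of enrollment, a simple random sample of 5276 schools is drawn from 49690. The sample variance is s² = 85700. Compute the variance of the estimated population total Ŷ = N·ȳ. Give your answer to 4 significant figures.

3.585 × 10^10

Var(Ŷ) = N²·Var(ȳ) = N²·(1 − n/N)·s²/n.
f = 5276/49690 = 0.10617831; Var(ȳ) = 0.89382169·85700/5276 = 14.518673.
Var(Ŷ) = 49690² · 14.518673 = 3.5847999 × 10^10.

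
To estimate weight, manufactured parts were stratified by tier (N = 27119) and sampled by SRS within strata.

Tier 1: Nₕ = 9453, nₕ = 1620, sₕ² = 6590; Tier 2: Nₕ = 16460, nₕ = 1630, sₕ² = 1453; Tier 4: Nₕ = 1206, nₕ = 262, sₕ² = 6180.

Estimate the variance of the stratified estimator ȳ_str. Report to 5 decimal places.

Var(ȳ_str) = Σₕ Wₕ²(1 − fₕ)sₕ²/nₕ with Wₕ = Nₕ/N, N = 27119.
Tier 1: Wₕ = 0.34857480; term = 0.34857480²·(1 − 0.17137417)·6590/1620 = 0.40956312.
Tier 2: Wₕ = 0.60695453; term = 0.60695453²·(1 − 0.09902795)·1453/1630 = 0.29587049.
Tier 4: Wₕ = 0.04447067; term = 0.04447067²·(1 − 0.21724710)·6180/262 = 0.036513978.
Sum = 0.74194759.

0.74195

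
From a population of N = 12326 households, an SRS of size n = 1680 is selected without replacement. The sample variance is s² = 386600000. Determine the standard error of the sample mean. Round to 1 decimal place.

445.8

Under SRS without replacement, Var(ȳ) = (1 − f)·s²/n with f = n/N = 1680/12326 = 0.13629726.
Var(ȳ) = (1 − 0.13629726)·386600000/1680 = 0.86370274·230119.05 = 198754.45.
SE(ȳ) = √(198754.45) = 445.8.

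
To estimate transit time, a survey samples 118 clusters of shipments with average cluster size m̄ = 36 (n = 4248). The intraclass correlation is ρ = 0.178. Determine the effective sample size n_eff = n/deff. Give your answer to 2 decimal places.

deff = 1 + (36 − 1)·0.178 = 1 + 6.23 = 7.23.
n_eff = 4248 / 7.23 = 587.55.

587.55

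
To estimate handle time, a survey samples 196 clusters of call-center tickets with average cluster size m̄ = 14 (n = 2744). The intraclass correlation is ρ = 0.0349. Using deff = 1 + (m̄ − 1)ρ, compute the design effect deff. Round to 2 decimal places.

1.45

deff = 1 + (14 − 1)·0.0349 = 1 + 0.4537 = 1.4537.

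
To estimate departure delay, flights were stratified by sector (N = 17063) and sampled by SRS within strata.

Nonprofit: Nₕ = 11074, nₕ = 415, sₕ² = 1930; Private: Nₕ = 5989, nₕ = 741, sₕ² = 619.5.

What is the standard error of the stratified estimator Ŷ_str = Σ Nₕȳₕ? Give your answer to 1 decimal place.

Var(Ŷ_str) = Σₕ Nₕ²(1 − fₕ)sₕ²/nₕ.
Nonprofit: 11074²·(1 − 415/11074)·1930/415 = 5.4894672 × 10^8.
Private: 5989²·(1 − 741/5989)·619.5/741 = 2.6276725 × 10^7.
Sum = 5.7522345 × 10^8.
SE = √(5.7522345 × 10^8) = 23983.8.

23983.8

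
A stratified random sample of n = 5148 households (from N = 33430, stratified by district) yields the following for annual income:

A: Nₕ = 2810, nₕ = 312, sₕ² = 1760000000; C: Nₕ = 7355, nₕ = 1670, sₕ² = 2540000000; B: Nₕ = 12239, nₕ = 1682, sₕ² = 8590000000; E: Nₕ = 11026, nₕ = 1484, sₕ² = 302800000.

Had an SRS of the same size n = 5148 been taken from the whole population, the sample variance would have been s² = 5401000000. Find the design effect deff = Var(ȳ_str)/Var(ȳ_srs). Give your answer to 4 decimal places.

Var(ȳ_str) = Σ Wₕ²(1−fₕ)sₕ²/nₕ with Wₕ = Nₕ/33430:
  A: (2810/33430)²·(1−312/2810)·1760000000/312 = 35431.054
  C: (7355/33430)²·(1−1670/7355)·2540000000/1670 = 56905.945
  B: (12239/33430)²·(1−1682/12239)·8590000000/1682 = 590446.94
  E: (11026/33430)²·(1−1484/11026)·302800000/1484 = 19209.082
  → Var(ȳ_str) = 701993.02.
Var(ȳ_srs) = (1 − 5148/33430)·5401000000/5148 = 887583.83.
deff = 701993.02 / 887583.83 = 0.7909.

0.7909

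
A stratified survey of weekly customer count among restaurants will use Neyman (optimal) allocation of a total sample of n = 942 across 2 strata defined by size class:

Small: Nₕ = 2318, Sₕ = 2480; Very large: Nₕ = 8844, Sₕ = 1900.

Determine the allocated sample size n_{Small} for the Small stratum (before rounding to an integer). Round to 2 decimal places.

240.12

Neyman allocation: nₕ = n·NₕSₕ / Σⱼ NⱼSⱼ.
Σ NⱼSⱼ = 2318·2480 + 8844·1900 = 2.255224 × 10^7.
n_{Small} = 942·2318·2480 / (2.255224 × 10^7) = 240.12.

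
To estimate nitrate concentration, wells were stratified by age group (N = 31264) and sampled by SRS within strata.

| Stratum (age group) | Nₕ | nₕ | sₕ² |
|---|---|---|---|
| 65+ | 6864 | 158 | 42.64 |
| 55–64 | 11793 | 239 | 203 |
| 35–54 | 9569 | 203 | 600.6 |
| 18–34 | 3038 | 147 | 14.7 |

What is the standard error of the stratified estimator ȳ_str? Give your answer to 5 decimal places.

0.63505

Var(ȳ_str) = Σₕ Wₕ²(1 − fₕ)sₕ²/nₕ with Wₕ = Nₕ/N, N = 31264.
65+: Wₕ = 0.21954964; term = 0.21954964²·(1 − 0.02301865)·42.64/158 = 0.012709014.
55–64: Wₕ = 0.37720701; term = 0.37720701²·(1 − 0.02026626)·203/239 = 0.11840382.
35–54: Wₕ = 0.30607088; term = 0.30607088²·(1 − 0.02121434)·600.6/203 = 0.27128196.
18–34: Wₕ = 0.09717247; term = 0.09717247²·(1 − 0.04838710)·14.7/147 = 8.9855937 × 10^-4.
Sum = 0.40329335.
SE = √(0.40329335) = 0.63505.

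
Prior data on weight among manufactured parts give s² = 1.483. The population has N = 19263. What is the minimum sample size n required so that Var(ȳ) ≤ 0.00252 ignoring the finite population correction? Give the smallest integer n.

589

Without fpc, n₀ = s²/D = 1.483/0.00252 = 588.4921.
Rounding up, n = 589.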